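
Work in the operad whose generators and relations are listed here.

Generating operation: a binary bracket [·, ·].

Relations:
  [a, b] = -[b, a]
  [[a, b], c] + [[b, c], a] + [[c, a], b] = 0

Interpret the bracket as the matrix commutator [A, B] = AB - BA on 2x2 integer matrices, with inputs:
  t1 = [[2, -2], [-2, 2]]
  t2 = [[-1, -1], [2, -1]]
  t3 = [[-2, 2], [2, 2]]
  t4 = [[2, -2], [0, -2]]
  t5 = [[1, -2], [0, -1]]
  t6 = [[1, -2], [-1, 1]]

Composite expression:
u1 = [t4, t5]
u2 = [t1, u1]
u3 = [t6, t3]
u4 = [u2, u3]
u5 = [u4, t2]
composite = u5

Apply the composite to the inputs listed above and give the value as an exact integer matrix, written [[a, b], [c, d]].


[[320, 0], [0, -320]]

[t4, t5] = [[0, -4], [0, 0]]
[t1, [t4, t5]] = [[-8, 0], [0, 8]]
[t6, t3] = [[-2, -8], [4, 2]]
[[t1, [t4, t5]], [t6, t3]] = [[0, 128], [64, 0]]
[[[t1, [t4, t5]], [t6, t3]], t2] = [[320, 0], [0, -320]]


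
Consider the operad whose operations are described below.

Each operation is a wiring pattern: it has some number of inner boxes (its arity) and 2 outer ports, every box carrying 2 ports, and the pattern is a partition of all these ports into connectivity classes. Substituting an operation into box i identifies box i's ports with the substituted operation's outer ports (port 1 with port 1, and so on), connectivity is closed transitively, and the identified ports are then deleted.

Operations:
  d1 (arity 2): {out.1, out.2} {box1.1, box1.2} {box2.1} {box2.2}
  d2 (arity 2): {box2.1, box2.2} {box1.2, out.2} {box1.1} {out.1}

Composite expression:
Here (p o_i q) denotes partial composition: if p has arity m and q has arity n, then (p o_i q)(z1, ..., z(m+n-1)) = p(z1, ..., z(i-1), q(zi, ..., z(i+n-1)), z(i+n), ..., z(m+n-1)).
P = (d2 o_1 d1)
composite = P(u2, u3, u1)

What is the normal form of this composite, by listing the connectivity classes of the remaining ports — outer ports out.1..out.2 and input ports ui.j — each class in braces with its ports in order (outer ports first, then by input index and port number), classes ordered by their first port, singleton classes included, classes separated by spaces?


Connectivity passes through glued d2-boundaries; trace each wire chain.
after d1, the pattern on (u2, u3) reads {out.1, out.2} {u2.1, u2.2} {u3.1} {u3.2} (out.j = its outer ports)
after d2, the pattern on (u2, u3, u1) reads {out.1} {out.2} {u1.1, u1.2} {u2.1, u2.2} {u3.1} {u3.2} (out.j = its outer ports)

{out.1} {out.2} {u1.1, u1.2} {u2.1, u2.2} {u3.1} {u3.2}


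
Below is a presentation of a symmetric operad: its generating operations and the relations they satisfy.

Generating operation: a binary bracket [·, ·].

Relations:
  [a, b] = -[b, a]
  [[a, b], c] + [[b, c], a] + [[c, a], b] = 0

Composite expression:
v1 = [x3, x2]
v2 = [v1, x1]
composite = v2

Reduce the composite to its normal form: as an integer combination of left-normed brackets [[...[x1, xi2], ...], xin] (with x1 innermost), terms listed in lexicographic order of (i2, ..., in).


[[x1, x2], x3] - [[x1, x3], x2]

Expand each bracket as ab - ba; the x1-initial words give the coefficients.
Composite bracket: [[x3, x2], x1]
Full expansion: 4 signed words from ab - ba (2^2 = 4).
Only words starting with x1 matter:
  word x1x2x3 has sign +1, contributing +[[x1, x2], x3]
  word x1x3x2 has sign -1, contributing -[[x1, x3], x2]


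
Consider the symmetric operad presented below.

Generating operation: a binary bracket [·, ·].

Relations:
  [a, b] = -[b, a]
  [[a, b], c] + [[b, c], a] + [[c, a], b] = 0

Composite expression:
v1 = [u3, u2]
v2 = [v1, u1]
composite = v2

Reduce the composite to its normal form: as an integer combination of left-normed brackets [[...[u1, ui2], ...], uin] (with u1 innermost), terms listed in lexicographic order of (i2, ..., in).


[[u1, u2], u3] - [[u1, u3], u2]

In the tensor algebra, words opening u1 carry the u1-anchored form.
Composite bracket: [[u3, u2], u1]
The bracket unfolds into 4 signed words via [a, b] = ab - ba (2^2 = 4).
Keep just the words that open with u1:
  u1u2u3 appears with sign +1, giving the term +[[u1, u2], u3]
  u1u3u2 appears with sign -1, giving the term -[[u1, u3], u2]


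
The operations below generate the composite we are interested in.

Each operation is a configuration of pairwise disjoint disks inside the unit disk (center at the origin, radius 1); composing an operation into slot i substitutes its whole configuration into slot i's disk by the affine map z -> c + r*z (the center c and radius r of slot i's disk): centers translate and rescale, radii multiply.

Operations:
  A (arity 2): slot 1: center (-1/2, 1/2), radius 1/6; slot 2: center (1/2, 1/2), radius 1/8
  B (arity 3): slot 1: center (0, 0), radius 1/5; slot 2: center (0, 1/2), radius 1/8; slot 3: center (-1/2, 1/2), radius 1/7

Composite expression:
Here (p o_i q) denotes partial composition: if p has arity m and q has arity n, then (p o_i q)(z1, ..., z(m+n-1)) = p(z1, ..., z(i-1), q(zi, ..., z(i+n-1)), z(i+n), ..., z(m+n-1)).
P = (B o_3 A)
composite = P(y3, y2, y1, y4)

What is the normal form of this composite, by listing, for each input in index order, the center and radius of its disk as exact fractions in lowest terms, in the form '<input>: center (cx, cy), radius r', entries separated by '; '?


y1: center (-4/7, 4/7), radius 1/42; y2: center (0, 1/2), radius 1/8; y3: center (0, 0), radius 1/5; y4: center (-3/7, 4/7), radius 1/56


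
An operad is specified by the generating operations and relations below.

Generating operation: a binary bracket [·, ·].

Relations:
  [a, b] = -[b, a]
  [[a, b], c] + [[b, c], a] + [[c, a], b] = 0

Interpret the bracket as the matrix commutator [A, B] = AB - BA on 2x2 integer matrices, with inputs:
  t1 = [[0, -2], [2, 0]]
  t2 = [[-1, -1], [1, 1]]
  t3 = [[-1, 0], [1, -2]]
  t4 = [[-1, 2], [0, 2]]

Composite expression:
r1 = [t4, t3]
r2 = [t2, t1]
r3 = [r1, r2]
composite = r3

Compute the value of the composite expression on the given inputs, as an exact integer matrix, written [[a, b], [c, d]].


[[-20, 16], [-16, 20]]

[t4, t3] = [[2, -2], [3, -2]]
[t2, t1] = [[0, 4], [4, 0]]
[[t4, t3], [t2, t1]] = [[-20, 16], [-16, 20]]


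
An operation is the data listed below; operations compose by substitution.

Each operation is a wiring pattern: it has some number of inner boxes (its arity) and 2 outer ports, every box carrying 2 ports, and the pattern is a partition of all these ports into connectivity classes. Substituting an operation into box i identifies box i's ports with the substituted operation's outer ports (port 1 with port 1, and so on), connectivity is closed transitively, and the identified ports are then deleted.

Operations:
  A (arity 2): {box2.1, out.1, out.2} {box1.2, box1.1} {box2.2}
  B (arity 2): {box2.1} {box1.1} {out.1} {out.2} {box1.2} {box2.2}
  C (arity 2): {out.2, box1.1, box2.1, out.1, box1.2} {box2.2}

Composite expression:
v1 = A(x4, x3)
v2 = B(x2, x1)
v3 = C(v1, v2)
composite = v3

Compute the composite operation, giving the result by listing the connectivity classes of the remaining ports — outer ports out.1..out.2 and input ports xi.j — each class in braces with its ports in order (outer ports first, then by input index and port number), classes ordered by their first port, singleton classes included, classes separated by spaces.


{out.1, out.2, x3.1} {x1.1} {x1.2} {x2.1} {x2.2} {x3.2} {x4.1, x4.2}

Two ports join when wires chain via C-identified ports.
the subtree at A composes to {out.1, out.2, x3.1} {x3.2} {x4.1, x4.2} on (x4, x3); out.j = own outer ports
the subtree at B composes to {out.1} {out.2} {x1.1} {x1.2} {x2.1} {x2.2} on (x2, x1); out.j = own outer ports
the subtree at C composes to {out.1, out.2, x3.1} {x1.1} {x1.2} {x2.1} {x2.2} {x3.2} {x4.1, x4.2} on (x4, x3, x2, x1); out.j = own outer ports


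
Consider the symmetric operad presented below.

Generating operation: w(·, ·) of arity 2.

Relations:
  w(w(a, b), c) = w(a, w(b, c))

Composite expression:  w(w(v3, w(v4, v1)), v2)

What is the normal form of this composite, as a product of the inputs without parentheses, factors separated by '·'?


The w-tree's shape is irrelevant; the v-reading-order decides.
w(v4, v1) collapses to v4 · v1
w(v3, w(v4, v1)) collapses to v3 · v4 · v1
w(w(v3, w(v4, v1)), v2) collapses to v3 · v4 · v1 · v2

v3 · v4 · v1 · v2


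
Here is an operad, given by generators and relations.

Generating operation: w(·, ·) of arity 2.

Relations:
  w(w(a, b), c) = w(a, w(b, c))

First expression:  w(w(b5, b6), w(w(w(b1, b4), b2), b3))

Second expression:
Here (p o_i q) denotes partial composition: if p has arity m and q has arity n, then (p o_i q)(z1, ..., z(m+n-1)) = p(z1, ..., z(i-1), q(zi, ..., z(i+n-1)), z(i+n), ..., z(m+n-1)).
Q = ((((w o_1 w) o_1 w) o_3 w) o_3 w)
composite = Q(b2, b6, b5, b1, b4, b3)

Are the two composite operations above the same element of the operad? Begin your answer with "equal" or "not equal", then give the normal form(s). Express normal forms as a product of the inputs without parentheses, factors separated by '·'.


not equal; the first gives b5 · b6 · b1 · b4 · b2 · b3 and the second b2 · b6 · b5 · b1 · b4 · b3

In normal form, the first expression is b5 · b6 · b1 · b4 · b2 · b3
In normal form, the second expression is b2 · b6 · b5 · b1 · b4 · b3
They disagree, so not equal.


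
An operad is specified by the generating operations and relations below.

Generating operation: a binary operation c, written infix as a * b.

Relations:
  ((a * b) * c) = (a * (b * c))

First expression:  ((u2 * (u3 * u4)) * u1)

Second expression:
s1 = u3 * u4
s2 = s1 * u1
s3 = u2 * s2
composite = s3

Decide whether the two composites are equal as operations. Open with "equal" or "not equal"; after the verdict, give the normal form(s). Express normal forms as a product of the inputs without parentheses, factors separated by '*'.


equal; both compose to u2 * u3 * u4 * u1


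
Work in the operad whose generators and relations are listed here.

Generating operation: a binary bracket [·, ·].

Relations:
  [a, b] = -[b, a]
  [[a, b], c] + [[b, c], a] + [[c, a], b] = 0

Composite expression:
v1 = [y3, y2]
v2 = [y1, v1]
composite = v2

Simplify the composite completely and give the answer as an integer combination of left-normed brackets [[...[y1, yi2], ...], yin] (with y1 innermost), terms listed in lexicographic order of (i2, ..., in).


-[[y1, y2], y3] + [[y1, y3], y2]

Skip Jacobi rewriting: expand, keep y1-initial words, read off terms.
Composite bracket: [y1, [y3, y2]]
Each bracket splits as ab - ba, giving 4 signed words (2^2 = 4).
Words beginning with y1 determine it all:
  from y1y2y3, sign -1: term -[[y1, y2], y3]
  from y1y3y2, sign +1: term +[[y1, y3], y2]


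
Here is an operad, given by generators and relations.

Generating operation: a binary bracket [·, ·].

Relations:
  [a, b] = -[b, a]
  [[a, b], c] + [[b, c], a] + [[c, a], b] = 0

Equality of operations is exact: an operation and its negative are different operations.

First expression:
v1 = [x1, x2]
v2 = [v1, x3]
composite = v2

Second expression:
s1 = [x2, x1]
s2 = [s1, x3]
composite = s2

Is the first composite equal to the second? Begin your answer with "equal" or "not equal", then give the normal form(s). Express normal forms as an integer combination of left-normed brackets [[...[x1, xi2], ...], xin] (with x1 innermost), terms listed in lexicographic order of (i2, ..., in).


not equal; the first gives [[x1, x2], x3] and the second -[[x1, x2], x3]

The first composite normalizes to [[x1, x2], x3]
The second composite normalizes to -[[x1, x2], x3]
Different reductions; not equal.


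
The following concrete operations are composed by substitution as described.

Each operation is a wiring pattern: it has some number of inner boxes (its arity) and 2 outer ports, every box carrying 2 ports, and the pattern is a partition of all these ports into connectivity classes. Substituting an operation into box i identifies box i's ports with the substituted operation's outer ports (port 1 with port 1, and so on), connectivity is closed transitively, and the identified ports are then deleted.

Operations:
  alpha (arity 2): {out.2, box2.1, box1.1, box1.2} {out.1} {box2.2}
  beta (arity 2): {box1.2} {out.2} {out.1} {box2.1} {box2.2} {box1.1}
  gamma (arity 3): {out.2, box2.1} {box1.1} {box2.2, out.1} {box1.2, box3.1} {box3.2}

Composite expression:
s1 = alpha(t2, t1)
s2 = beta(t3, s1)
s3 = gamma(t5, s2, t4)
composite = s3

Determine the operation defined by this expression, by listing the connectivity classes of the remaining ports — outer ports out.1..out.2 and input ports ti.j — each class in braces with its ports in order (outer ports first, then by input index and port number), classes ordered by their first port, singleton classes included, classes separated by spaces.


Substituting into gamma glues patterns; closure does the rest.
through alpha, on inputs (t2, t1): {out.1} {out.2, t1.1, t2.1, t2.2} {t1.2} (out.j = stage outer ports)
through beta, on inputs (t3, t2, t1): {out.1} {out.2} {t1.1, t2.1, t2.2} {t1.2} {t3.1} {t3.2} (out.j = stage outer ports)
through gamma, on inputs (t5, t3, t2, t1, t4): {out.1} {out.2} {t1.1, t2.1, t2.2} {t1.2} {t3.1} {t3.2} {t4.1, t5.2} {t4.2} {t5.1} (out.j = stage outer ports)

{out.1} {out.2} {t1.1, t2.1, t2.2} {t1.2} {t3.1} {t3.2} {t4.1, t5.2} {t4.2} {t5.1}


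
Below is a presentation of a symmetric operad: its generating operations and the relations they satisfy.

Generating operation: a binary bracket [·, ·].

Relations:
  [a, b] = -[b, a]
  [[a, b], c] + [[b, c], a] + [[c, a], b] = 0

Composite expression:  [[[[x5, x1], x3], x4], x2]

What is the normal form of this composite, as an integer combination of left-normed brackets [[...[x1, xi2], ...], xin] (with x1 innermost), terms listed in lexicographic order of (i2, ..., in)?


-[[[[x1, x5], x3], x4], x2]

A multilinear Lie element is pinned by x1-initial words (x1 innermost).
Composite bracket: [[[[x5, x1], x3], x4], x2]
Under [a, b] = ab - ba we get 16 signed associative words (2^4 = 16).
Collect the words opening with x1:
  the word x1x5x3x4x2 carries sign -1 and contributes -[[[[x1, x5], x3], x4], x2]


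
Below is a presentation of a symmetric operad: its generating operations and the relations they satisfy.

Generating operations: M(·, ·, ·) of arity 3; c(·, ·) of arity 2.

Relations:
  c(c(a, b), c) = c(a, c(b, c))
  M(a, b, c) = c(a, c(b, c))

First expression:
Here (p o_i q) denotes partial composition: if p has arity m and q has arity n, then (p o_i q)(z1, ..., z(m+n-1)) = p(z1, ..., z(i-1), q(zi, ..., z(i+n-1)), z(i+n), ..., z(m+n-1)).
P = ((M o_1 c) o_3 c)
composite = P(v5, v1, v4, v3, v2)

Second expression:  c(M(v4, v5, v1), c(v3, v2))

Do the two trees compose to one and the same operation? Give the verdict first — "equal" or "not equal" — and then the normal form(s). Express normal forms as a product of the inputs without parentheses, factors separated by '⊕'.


not equal; first: v5 ⊕ v1 ⊕ v4 ⊕ v3 ⊕ v2; second: v4 ⊕ v5 ⊕ v1 ⊕ v3 ⊕ v2

Reducing the first expression gives v5 ⊕ v1 ⊕ v4 ⊕ v3 ⊕ v2
Reducing the second expression gives v4 ⊕ v5 ⊕ v1 ⊕ v3 ⊕ v2
The normal forms differ: not equal.


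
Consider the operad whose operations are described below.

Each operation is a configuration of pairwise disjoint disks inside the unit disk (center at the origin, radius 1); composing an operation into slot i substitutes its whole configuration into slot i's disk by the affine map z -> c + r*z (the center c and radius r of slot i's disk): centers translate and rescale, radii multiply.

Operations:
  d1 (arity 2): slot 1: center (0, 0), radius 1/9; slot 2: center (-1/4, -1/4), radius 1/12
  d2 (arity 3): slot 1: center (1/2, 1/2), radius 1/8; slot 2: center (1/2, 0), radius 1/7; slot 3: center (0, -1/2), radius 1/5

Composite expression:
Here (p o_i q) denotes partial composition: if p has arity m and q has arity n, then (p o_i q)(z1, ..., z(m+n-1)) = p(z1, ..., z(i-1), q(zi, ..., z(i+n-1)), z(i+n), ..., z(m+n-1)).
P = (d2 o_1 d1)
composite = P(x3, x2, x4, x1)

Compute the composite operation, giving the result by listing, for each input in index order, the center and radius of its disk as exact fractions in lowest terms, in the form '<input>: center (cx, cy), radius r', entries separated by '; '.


Below d2, radii multiply path by path; the x-disk centers shift.
input x3: composing its 2 substitution steps yields center (1/2, 1/2), radius 1/72
input x2: composing its 2 substitution steps yields center (15/32, 15/32), radius 1/96
input x4: composing its 1 substitution step yields center (1/2, 0), radius 1/7
input x1: composing its 1 substitution step yields center (0, -1/2), radius 1/5

x1: center (0, -1/2), radius 1/5; x2: center (15/32, 15/32), radius 1/96; x3: center (1/2, 1/2), radius 1/72; x4: center (1/2, 0), radius 1/7


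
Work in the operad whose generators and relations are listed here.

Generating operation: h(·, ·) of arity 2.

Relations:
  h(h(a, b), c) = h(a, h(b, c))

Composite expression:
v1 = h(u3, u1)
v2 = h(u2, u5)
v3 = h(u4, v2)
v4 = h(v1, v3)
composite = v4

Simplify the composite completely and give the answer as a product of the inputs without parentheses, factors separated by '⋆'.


u3 ⋆ u1 ⋆ u4 ⋆ u2 ⋆ u5

Under associativity of h, the answer is the u's in reading order.
h(u3, u1) linearizes to u3 ⋆ u1
h(u2, u5) linearizes to u2 ⋆ u5
h(u4, h(u2, u5)) linearizes to u4 ⋆ u2 ⋆ u5
h(h(u3, u1), h(u4, h(u2, u5))) linearizes to u3 ⋆ u1 ⋆ u4 ⋆ u2 ⋆ u5


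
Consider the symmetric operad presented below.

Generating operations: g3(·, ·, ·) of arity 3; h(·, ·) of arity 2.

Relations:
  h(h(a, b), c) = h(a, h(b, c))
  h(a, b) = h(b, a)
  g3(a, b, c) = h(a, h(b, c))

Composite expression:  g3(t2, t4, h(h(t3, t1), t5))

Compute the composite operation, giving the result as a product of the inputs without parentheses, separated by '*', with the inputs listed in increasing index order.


t1 * t2 * t3 * t4 * t5

Key point: g3 commutes, so take the t-inputs in any fixed order.
h(t3, t1) linearizes to t3 * t1
h(h(t3, t1), t5) linearizes to t3 * t1 * t5
g3(t2, t4, h(h(t3, t1), t5)) linearizes to t2 * t4 * t3 * t1 * t5
reordering the factors by index: t1 * t2 * t3 * t4 * t5


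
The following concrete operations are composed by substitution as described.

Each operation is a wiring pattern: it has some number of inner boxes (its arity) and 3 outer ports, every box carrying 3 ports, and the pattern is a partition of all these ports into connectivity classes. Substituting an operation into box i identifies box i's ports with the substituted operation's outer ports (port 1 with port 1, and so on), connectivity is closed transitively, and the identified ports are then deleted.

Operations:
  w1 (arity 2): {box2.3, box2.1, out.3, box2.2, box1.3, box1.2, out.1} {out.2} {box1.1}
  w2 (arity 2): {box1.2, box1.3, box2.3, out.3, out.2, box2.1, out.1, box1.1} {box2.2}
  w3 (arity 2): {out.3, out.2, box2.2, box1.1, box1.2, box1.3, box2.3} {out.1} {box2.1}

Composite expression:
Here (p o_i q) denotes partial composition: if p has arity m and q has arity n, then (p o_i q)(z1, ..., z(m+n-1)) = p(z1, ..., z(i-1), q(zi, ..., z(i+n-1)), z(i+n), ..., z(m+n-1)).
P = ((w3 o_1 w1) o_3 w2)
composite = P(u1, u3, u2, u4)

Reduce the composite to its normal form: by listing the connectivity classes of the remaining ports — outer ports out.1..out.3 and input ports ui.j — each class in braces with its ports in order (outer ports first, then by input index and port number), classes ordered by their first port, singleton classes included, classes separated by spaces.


{out.1} {out.2, out.3, u1.2, u1.3, u2.1, u2.2, u2.3, u3.1, u3.2, u3.3, u4.1, u4.3} {u1.1} {u4.2}

Connectivity passes through glued w3-boundaries; trace each wire chain.
stage w1: inputs (u1, u3), connectivity {out.1, out.3, u1.2, u1.3, u3.1, u3.2, u3.3} {out.2} {u1.1}, out.j its boundary
stage w2: inputs (u2, u4), connectivity {out.1, out.2, out.3, u2.1, u2.2, u2.3, u4.1, u4.3} {u4.2}, out.j its boundary
stage w3: inputs (u1, u3, u2, u4), connectivity {out.1} {out.2, out.3, u1.2, u1.3, u2.1, u2.2, u2.3, u3.1, u3.2, u3.3, u4.1, u4.3} {u1.1} {u4.2}, out.j its boundary


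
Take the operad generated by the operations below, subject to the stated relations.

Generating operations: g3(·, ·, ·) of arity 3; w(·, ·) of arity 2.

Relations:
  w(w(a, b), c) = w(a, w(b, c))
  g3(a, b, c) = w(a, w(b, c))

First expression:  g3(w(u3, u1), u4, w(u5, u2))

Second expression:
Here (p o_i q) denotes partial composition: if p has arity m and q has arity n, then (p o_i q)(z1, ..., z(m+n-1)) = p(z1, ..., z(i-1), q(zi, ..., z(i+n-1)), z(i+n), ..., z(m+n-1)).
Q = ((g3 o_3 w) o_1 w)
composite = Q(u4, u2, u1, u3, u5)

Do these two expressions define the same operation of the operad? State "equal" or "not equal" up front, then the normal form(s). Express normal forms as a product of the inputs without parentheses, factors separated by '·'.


not equal; the first gives u3 · u1 · u4 · u5 · u2 and the second u4 · u2 · u1 · u3 · u5

The first expression, normalized: u3 · u1 · u4 · u5 · u2
The second expression, normalized: u4 · u2 · u1 · u3 · u5
They disagree, so not equal.


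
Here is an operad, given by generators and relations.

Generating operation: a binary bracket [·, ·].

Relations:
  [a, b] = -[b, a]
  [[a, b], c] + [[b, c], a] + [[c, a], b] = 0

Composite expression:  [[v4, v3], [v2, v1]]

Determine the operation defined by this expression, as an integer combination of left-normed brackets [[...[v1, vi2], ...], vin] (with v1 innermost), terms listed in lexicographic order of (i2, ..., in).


-[[[v1, v2], v3], v4] + [[[v1, v2], v4], v3]

A multilinear Lie element is pinned by v1-initial words (v1 innermost).
Composite bracket: [[v4, v3], [v2, v1]]
Expanding via [a, b] = ab - ba: 8 signed words (2^3 = 8).
Words beginning with v1 determine it all:
  the word v1v2v3v4 carries sign -1 and contributes -[[[v1, v2], v3], v4]
  the word v1v2v4v3 carries sign +1 and contributes +[[[v1, v2], v4], v3]


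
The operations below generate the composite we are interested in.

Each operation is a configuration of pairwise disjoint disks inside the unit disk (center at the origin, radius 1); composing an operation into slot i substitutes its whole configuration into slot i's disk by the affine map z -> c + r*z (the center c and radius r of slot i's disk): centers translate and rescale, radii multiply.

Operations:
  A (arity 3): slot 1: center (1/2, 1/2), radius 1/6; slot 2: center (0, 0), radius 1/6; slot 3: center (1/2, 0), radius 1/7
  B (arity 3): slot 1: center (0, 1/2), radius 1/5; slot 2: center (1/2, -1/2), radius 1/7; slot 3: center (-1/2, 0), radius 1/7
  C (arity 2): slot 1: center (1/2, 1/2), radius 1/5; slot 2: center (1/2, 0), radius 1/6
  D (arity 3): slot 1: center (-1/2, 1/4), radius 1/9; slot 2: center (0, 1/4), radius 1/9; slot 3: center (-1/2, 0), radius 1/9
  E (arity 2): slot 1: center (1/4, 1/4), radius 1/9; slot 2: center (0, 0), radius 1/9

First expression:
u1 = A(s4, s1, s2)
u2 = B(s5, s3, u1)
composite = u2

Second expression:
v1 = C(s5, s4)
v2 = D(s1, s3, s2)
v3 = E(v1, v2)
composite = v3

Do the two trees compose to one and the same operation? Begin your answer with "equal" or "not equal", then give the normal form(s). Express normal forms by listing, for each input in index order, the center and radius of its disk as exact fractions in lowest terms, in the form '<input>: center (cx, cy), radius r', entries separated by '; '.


not equal; first: s1: center (-1/2, 0), radius 1/42; s2: center (-3/7, 0), radius 1/49; s3: center (1/2, -1/2), radius 1/7; s4: center (-3/7, 1/14), radius 1/42; s5: center (0, 1/2), radius 1/5; second: s1: center (-1/18, 1/36), radius 1/81; s2: center (-1/18, 0), radius 1/81; s3: center (0, 1/36), radius 1/81; s4: center (11/36, 1/4), radius 1/54; s5: center (11/36, 11/36), radius 1/45

Reducing the first expression gives s1: center (-1/2, 0), radius 1/42; s2: center (-3/7, 0), radius 1/49; s3: center (1/2, -1/2), radius 1/7; s4: center (-3/7, 1/14), radius 1/42; s5: center (0, 1/2), radius 1/5
Reducing the second expression gives s1: center (-1/18, 1/36), radius 1/81; s2: center (-1/18, 0), radius 1/81; s3: center (0, 1/36), radius 1/81; s4: center (11/36, 1/4), radius 1/54; s5: center (11/36, 11/36), radius 1/45
The forms do not match — not equal.


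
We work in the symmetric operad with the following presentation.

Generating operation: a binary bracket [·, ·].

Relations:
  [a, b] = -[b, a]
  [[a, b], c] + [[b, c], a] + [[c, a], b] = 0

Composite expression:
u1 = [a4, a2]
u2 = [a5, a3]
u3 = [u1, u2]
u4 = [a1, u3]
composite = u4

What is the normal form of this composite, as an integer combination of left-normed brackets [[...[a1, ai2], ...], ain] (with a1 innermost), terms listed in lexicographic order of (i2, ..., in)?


[[[[a1, a2], a4], a3], a5] - [[[[a1, a2], a4], a5], a3] - [[[[a1, a3], a5], a2], a4] + [[[[a1, a3], a5], a4], a2] - [[[[a1, a4], a2], a3], a5] + [[[[a1, a4], a2], a5], a3] + [[[[a1, a5], a3], a2], a4] - [[[[a1, a5], a3], a4], a2]

Expand each bracket as ab - ba; the a1-initial words give the coefficients.
Composite bracket: [a1, [[a4, a2], [a5, a3]]]
Under [a, b] = ab - ba we get 16 signed associative words (2^4 = 16).
Words beginning with a1 determine it all:
  from a1a2a4a3a5, sign +1: term +[[[[a1, a2], a4], a3], a5]
  from a1a2a4a5a3, sign -1: term -[[[[a1, a2], a4], a5], a3]
  from a1a3a5a2a4, sign -1: term -[[[[a1, a3], a5], a2], a4]
  from a1a3a5a4a2, sign +1: term +[[[[a1, a3], a5], a4], a2]
  from a1a4a2a3a5, sign -1: term -[[[[a1, a4], a2], a3], a5]
  from a1a4a2a5a3, sign +1: term +[[[[a1, a4], a2], a5], a3]
  from a1a5a3a2a4, sign +1: term +[[[[a1, a5], a3], a2], a4]
  from a1a5a3a4a2, sign -1: term -[[[[a1, a5], a3], a4], a2]


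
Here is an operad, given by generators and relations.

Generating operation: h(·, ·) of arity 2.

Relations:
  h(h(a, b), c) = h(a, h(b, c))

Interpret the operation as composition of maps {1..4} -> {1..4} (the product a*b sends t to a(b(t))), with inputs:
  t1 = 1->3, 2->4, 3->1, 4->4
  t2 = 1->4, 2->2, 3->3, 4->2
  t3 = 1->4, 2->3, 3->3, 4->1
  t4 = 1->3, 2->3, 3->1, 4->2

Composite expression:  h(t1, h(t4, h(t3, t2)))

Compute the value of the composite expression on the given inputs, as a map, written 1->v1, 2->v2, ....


h(t3, t2) = 1->1, 2->3, 3->3, 4->3
h(t4, h(t3, t2)) = 1->3, 2->1, 3->1, 4->1
h(t1, h(t4, h(t3, t2))) = 1->1, 2->3, 3->3, 4->3

1->1, 2->3, 3->3, 4->3


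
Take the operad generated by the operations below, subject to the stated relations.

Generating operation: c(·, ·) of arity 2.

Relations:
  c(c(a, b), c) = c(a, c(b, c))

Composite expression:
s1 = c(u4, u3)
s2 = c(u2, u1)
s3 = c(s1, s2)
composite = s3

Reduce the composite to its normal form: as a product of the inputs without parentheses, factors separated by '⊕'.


The c-tree's shape is irrelevant; the u-reading-order decides.
c(u4, u3) linearizes to u4 ⊕ u3
c(u2, u1) linearizes to u2 ⊕ u1
c(c(u4, u3), c(u2, u1)) linearizes to u4 ⊕ u3 ⊕ u2 ⊕ u1

u4 ⊕ u3 ⊕ u2 ⊕ u1


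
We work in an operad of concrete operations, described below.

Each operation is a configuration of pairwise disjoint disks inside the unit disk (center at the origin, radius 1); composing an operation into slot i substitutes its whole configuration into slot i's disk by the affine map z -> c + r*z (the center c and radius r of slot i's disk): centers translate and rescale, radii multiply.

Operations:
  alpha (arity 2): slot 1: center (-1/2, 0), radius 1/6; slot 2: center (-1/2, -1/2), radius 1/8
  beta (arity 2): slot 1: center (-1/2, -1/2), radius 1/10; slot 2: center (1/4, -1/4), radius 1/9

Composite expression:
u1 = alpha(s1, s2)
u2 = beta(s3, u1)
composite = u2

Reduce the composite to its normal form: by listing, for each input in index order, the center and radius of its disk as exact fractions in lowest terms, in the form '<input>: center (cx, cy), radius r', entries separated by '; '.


s1: center (7/36, -1/4), radius 1/54; s2: center (7/36, -11/36), radius 1/72; s3: center (-1/2, -1/2), radius 1/10

Follow each s-input down from beta: c' goes to c + r*c', radius to r*r'.
s3: after 1 affine step, its disk has center (-1/2, -1/2), radius 1/10
s1: after 2 affine steps, its disk has center (7/36, -1/4), radius 1/54
s2: after 2 affine steps, its disk has center (7/36, -11/36), radius 1/72


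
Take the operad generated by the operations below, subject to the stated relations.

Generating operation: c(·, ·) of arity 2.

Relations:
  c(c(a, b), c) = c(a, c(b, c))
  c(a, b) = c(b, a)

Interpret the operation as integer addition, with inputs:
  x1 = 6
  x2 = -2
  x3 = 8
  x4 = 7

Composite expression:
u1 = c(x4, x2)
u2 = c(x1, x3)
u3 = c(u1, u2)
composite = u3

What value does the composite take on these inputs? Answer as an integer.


19

c(x4, x2) = 5
c(x1, x3) = 14
c(c(x4, x2), c(x1, x3)) = 19


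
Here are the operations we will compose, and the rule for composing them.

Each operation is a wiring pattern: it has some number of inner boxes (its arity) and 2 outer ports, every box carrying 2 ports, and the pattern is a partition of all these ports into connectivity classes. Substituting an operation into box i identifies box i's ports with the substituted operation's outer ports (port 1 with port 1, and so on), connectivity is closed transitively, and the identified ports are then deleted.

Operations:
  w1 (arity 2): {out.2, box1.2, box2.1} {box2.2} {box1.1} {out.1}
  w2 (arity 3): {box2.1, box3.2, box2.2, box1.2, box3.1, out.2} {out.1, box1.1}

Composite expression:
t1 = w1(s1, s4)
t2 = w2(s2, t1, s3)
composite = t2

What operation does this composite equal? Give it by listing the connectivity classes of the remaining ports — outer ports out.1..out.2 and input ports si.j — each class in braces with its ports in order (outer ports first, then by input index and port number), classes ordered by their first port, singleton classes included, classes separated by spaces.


{out.1, s2.1} {out.2, s1.2, s2.2, s3.1, s3.2, s4.1} {s1.1} {s4.2}

After gluing at w2, chains via deleted ports link the s-ports.
stage w1: inputs (s1, s4), connectivity {out.1} {out.2, s1.2, s4.1} {s1.1} {s4.2}, out.j its boundary
stage w2: inputs (s2, s1, s4, s3), connectivity {out.1, s2.1} {out.2, s1.2, s2.2, s3.1, s3.2, s4.1} {s1.1} {s4.2}, out.j its boundary


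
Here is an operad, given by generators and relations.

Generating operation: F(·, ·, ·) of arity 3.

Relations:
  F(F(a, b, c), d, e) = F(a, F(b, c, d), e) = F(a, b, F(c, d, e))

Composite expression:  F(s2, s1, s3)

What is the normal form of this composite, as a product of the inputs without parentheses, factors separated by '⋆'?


s2 ⋆ s1 ⋆ s3

The F-tree's shape is irrelevant; the s-reading-order decides.
F(s2, s1, s3) unparenthesizes to s2 ⋆ s1 ⋆ s3


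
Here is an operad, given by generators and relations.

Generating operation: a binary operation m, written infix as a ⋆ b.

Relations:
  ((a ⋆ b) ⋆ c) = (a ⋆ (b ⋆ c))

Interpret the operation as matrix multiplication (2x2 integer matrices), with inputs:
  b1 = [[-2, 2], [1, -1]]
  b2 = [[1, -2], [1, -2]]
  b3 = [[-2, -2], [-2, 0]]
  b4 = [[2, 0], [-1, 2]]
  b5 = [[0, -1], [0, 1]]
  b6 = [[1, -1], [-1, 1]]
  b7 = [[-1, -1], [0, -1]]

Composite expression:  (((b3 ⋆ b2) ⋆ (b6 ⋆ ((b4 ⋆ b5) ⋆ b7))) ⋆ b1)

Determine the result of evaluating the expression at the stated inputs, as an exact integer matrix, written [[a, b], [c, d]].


[[-60, 60], [-30, 30]]

(b3 ⋆ b2) = [[-4, 8], [-2, 4]]
(b4 ⋆ b5) = [[0, -2], [0, 3]]
((b4 ⋆ b5) ⋆ b7) = [[0, 2], [0, -3]]
(b6 ⋆ ((b4 ⋆ b5) ⋆ b7)) = [[0, 5], [0, -5]]
((b3 ⋆ b2) ⋆ (b6 ⋆ ((b4 ⋆ b5) ⋆ b7))) = [[0, -60], [0, -30]]
(((b3 ⋆ b2) ⋆ (b6 ⋆ ((b4 ⋆ b5) ⋆ b7))) ⋆ b1) = [[-60, 60], [-30, 30]]


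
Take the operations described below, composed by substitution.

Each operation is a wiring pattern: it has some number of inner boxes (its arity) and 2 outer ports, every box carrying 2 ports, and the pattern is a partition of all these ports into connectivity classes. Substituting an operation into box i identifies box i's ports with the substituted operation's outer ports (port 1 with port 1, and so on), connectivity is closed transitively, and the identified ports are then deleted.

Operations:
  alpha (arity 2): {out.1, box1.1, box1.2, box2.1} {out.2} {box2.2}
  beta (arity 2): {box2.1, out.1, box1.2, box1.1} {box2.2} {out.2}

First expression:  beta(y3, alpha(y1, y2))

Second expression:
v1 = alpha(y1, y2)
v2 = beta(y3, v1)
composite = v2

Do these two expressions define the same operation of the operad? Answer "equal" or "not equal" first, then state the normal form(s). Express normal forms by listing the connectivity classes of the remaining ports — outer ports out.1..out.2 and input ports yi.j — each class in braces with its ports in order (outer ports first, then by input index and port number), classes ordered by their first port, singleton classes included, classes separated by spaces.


equal; both compose to {out.1, y1.1, y1.2, y2.1, y3.1, y3.2} {out.2} {y2.2}


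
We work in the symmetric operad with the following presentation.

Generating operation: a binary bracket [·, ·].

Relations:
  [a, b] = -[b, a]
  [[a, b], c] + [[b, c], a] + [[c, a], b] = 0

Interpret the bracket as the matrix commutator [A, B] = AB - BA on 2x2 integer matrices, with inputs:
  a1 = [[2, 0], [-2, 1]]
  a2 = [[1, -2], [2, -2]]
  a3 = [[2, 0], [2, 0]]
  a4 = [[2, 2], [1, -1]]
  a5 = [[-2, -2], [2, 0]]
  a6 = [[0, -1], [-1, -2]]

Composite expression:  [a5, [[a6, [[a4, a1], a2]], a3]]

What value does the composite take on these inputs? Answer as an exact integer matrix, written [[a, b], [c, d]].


[[512, 768], [256, -512]]

[a4, a1] = [[-4, -2], [7, 4]]
[[a4, a1], a2] = [[10, 22], [37, -10]]
[a6, [[a4, a1], a2]] = [[-15, 64], [-94, 15]]
[[a6, [[a4, a1], a2]], a3] = [[128, -128], [-128, -128]]
[a5, [[a6, [[a4, a1], a2]], a3]] = [[512, 768], [256, -512]]


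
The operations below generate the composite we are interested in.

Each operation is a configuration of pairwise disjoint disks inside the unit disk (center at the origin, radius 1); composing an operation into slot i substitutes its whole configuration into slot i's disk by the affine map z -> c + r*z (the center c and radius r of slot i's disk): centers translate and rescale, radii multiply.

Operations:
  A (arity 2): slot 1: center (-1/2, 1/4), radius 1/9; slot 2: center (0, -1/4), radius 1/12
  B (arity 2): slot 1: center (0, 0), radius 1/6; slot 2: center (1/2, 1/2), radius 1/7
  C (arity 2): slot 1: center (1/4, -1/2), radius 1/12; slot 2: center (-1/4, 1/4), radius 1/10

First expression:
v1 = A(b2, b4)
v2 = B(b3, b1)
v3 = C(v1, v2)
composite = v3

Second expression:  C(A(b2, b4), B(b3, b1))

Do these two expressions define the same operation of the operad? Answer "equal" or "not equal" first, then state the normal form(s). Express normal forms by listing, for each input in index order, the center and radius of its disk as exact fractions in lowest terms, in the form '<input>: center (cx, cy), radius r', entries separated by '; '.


equal; both compose to b1: center (-1/5, 3/10), radius 1/70; b2: center (5/24, -23/48), radius 1/108; b3: center (-1/4, 1/4), radius 1/60; b4: center (1/4, -25/48), radius 1/144

Normal form of the first expression: b1: center (-1/5, 3/10), radius 1/70; b2: center (5/24, -23/48), radius 1/108; b3: center (-1/4, 1/4), radius 1/60; b4: center (1/4, -25/48), radius 1/144
Normal form of the second expression: b1: center (-1/5, 3/10), radius 1/70; b2: center (5/24, -23/48), radius 1/108; b3: center (-1/4, 1/4), radius 1/60; b4: center (1/4, -25/48), radius 1/144
Both agree, so they are equal.


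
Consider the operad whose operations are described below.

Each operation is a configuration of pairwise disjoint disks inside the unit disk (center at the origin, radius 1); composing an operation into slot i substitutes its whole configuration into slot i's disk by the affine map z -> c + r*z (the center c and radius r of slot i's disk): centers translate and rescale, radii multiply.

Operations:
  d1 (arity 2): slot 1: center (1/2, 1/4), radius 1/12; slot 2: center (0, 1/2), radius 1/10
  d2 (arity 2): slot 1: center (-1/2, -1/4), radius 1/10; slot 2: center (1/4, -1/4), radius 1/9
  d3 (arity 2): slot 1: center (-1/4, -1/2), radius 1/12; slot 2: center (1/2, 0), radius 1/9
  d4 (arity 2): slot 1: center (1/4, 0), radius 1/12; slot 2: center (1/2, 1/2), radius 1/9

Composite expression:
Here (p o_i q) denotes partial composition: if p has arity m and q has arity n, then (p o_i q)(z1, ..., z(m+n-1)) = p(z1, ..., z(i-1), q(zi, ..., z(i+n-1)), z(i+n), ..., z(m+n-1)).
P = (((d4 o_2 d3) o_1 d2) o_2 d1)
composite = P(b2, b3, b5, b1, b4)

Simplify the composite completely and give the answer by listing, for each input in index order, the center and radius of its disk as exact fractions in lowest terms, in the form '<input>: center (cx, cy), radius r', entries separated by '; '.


b1: center (17/36, 4/9), radius 1/108; b2: center (5/24, -1/48), radius 1/120; b3: center (119/432, -1/54), radius 1/1296; b4: center (5/9, 1/2), radius 1/81; b5: center (13/48, -7/432), radius 1/1080

Nesting under d4 composes maps z -> c + r*z down each b-path.
input b2: applying the 2 nested substitutions gives center (5/24, -1/48), radius 1/120
input b3: applying the 3 nested substitutions gives center (119/432, -1/54), radius 1/1296
input b5: applying the 3 nested substitutions gives center (13/48, -7/432), radius 1/1080
input b1: applying the 2 nested substitutions gives center (17/36, 4/9), radius 1/108
input b4: applying the 2 nested substitutions gives center (5/9, 1/2), radius 1/81


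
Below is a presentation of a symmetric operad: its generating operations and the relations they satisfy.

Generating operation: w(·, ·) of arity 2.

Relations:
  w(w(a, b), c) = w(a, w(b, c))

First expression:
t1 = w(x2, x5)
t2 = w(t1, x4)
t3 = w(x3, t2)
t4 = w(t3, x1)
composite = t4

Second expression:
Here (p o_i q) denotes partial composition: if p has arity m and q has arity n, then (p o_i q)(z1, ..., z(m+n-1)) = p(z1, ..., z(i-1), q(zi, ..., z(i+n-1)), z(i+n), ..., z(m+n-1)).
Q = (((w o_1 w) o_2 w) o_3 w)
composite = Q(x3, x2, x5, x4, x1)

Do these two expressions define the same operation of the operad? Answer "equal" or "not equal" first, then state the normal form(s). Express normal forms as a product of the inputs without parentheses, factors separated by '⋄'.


equal; the common form is x3 ⋄ x2 ⋄ x5 ⋄ x4 ⋄ x1

The first expression, normalized: x3 ⋄ x2 ⋄ x5 ⋄ x4 ⋄ x1
The second expression, normalized: x3 ⋄ x2 ⋄ x5 ⋄ x4 ⋄ x1
Both agree, so they are equal.


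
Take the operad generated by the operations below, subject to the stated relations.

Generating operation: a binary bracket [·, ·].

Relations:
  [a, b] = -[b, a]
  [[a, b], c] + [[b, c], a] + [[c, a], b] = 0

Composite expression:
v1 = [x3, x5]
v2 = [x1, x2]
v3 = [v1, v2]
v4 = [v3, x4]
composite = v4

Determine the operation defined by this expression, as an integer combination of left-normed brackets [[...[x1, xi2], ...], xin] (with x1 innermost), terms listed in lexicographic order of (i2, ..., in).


-[[[[x1, x2], x3], x5], x4] + [[[[x1, x2], x5], x3], x4]

In the tensor algebra, words opening x1 carry the x1-anchored form.
Composite bracket: [[[x3, x5], [x1, x2]], x4]
Expanding via [a, b] = ab - ba: 16 signed words (2^4 = 16).
Only words starting with x1 matter:
  from x1x2x3x5x4, sign -1: term -[[[[x1, x2], x3], x5], x4]
  from x1x2x5x3x4, sign +1: term +[[[[x1, x2], x5], x3], x4]


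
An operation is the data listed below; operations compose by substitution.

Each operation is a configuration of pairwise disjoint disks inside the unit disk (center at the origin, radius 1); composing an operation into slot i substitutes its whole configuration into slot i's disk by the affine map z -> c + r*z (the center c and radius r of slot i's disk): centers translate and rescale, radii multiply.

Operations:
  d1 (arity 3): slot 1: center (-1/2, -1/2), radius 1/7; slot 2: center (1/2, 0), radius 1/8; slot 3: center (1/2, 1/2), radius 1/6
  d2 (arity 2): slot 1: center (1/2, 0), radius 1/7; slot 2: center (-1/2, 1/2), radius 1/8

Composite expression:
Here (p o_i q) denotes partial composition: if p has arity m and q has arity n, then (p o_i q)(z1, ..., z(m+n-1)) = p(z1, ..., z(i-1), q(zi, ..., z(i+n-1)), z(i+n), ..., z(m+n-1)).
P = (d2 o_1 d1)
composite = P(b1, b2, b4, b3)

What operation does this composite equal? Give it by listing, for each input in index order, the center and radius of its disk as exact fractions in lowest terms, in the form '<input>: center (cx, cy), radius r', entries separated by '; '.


b1: center (3/7, -1/14), radius 1/49; b2: center (4/7, 0), radius 1/56; b3: center (-1/2, 1/2), radius 1/8; b4: center (4/7, 1/14), radius 1/42

Only the slot chain above each b matters under d2; compose those maps.
b1: after 2 affine steps, its disk has center (3/7, -1/14), radius 1/49
b2: after 2 affine steps, its disk has center (4/7, 0), radius 1/56
b4: after 2 affine steps, its disk has center (4/7, 1/14), radius 1/42
b3: after 1 affine step, its disk has center (-1/2, 1/2), radius 1/8
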